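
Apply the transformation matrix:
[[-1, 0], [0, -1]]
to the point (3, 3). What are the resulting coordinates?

Matrix multiplication:
[[-1, 0], [0, -1]] × [3, 3]ᵀ
= [(-1)(3) + (0)(3), (0)(3) + (-1)(3)]ᵀ
= [-3, -3]ᵀ
Result: (-3, -3)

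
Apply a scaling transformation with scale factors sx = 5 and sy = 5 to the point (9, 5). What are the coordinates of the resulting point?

Scaling matrix:
[[5, 0], [0, 5]]
Result: (9 × 5, 5 × 5) = (45, 25)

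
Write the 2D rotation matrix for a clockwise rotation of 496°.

Rotation matrix formula: [[cos θ, -sin θ], [sin θ, cos θ]]
A clockwise rotation by 496° is equivalent to a counterclockwise rotation by -496°.
For θ = -496°:
cos(-496°) = -0.7193
sin(-496°) = -0.6947
Result: [[-0.7193, 0.6947], [-0.6947, -0.7193]]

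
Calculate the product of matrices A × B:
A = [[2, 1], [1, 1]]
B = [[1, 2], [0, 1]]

Matrix multiplication:
C[0][0] = 2×1 + 1×0 = 2
C[0][1] = 2×2 + 1×1 = 5
C[1][0] = 1×1 + 1×0 = 1
C[1][1] = 1×2 + 1×1 = 3
Result: [[2, 5], [1, 3]]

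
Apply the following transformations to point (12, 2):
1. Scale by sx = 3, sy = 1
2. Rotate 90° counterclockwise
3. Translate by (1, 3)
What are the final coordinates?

Step 1: Scale → (36, 2)
Step 2: Rotate 90° → (-2, 36)
Step 3: Translate → (-1, 39)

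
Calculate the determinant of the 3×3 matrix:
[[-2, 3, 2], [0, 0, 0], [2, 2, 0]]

Expansion along first row:
det = -2·det([[0,0],[2,0]]) - 3·det([[0,0],[2,0]]) + 2·det([[0,0],[2,2]])
    = -2·(0·0 - 0·2) - 3·(0·0 - 0·2) + 2·(0·2 - 0·2)
    = -2·0 - 3·0 + 2·0
    = 0 + 0 + 0 = 0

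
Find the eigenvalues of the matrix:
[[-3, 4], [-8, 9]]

Characteristic equation: det(A - λI) = 0
λ² - (trace)λ + (det) = 0
trace = -3 + 9 = 6, det = (-3)(9) - (4)(-8) = 5
λ² - (6)λ + (5) = 0
λ = (6 ± √((6)² - 4·(5))) / 2 = (6 ± √16) / 2
Solving: λ = 1, 5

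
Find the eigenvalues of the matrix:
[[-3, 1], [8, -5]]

Characteristic equation: det(A - λI) = 0
λ² - (trace)λ + (det) = 0
trace = -3 + -5 = -8, det = (-3)(-5) - (1)(8) = 7
λ² - (-8)λ + (7) = 0
λ = (-8 ± √((-8)² - 4·(7))) / 2 = (-8 ± √36) / 2
Solving: λ = -7, -1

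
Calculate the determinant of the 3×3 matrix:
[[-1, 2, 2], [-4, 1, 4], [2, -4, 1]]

Expansion along first row:
det = -1·det([[1,4],[-4,1]]) - 2·det([[-4,4],[2,1]]) + 2·det([[-4,1],[2,-4]])
    = -1·(1·1 - 4·-4) - 2·(-4·1 - 4·2) + 2·(-4·-4 - 1·2)
    = -1·17 - 2·-12 + 2·14
    = -17 + 24 + 28 = 35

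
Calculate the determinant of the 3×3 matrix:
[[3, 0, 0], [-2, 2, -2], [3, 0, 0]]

Expansion along first row:
det = 3·det([[2,-2],[0,0]]) - 0·det([[-2,-2],[3,0]]) + 0·det([[-2,2],[3,0]])
    = 3·(2·0 - -2·0) - 0·(-2·0 - -2·3) + 0·(-2·0 - 2·3)
    = 3·0 - 0·6 + 0·-6
    = 0 + 0 + 0 = 0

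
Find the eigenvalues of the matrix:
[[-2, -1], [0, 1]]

Characteristic equation: det(A - λI) = 0
λ² - (trace)λ + (det) = 0
trace = -2 + 1 = -1, det = (-2)(1) - (-1)(0) = -2
λ² - (-1)λ + (-2) = 0
λ = (-1 ± √((-1)² - 4·(-2))) / 2 = (-1 ± √9) / 2
Solving: λ = -2, 1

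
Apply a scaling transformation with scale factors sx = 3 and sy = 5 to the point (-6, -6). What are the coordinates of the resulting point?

Scaling matrix:
[[3, 0], [0, 5]]
Result: (-6 × 3, -6 × 5) = (-18, -30)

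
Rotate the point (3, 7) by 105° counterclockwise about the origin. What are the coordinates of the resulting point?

Rotation matrix for 105°: [[cos 105°, -sin 105°], [sin 105°, cos 105°]] ≈ [[-0.258819, -0.965926], [0.965926, -0.258819]]
[[-0.258819, -0.965926], [0.965926, -0.258819]] × [3, 7]ᵀ ≈ [-7.5379, 1.0860]ᵀ
Result: (-7.5379, 1.0860)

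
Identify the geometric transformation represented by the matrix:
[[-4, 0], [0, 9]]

This matrix represents: non-uniform scaling by sx = -4, sy = 9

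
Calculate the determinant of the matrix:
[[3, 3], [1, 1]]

For a 2×2 matrix [[a, b], [c, d]], det = ad - bc
det = (3)(1) - (3)(1) = 3 - 3 = 0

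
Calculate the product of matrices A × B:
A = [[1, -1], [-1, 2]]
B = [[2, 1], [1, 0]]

Matrix multiplication:
C[0][0] = 1×2 + -1×1 = 1
C[0][1] = 1×1 + -1×0 = 1
C[1][0] = -1×2 + 2×1 = 0
C[1][1] = -1×1 + 2×0 = -1
Result: [[1, 1], [0, -1]]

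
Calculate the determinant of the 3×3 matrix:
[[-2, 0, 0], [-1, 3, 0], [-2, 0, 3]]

Expansion along first row:
det = -2·det([[3,0],[0,3]]) - 0·det([[-1,0],[-2,3]]) + 0·det([[-1,3],[-2,0]])
    = -2·(3·3 - 0·0) - 0·(-1·3 - 0·-2) + 0·(-1·0 - 3·-2)
    = -2·9 - 0·-3 + 0·6
    = -18 + 0 + 0 = -18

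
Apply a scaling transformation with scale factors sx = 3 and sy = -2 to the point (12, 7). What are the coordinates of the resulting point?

Scaling matrix:
[[3, 0], [0, -2]]
Result: (12 × 3, 7 × -2) = (36, -14)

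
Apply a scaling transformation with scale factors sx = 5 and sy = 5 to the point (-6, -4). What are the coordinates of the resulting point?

Scaling matrix:
[[5, 0], [0, 5]]
Result: (-6 × 5, -4 × 5) = (-30, -20)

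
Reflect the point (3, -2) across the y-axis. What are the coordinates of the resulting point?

Reflection across y-axis: (3, -2) → (-3, -2)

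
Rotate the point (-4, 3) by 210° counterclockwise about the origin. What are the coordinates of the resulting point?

Rotation matrix for 210°: [[cos 210°, -sin 210°], [sin 210°, cos 210°]] ≈ [[-0.866025, 0.500000], [-0.500000, -0.866025]]
[[-0.866025, 0.500000], [-0.500000, -0.866025]] × [-4, 3]ᵀ ≈ [4.9641, -0.5981]ᵀ
Result: (4.9641, -0.5981)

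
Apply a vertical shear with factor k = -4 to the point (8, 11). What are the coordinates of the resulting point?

Shear matrix for vertical shear with factor k = -4:
[[1, 0], [-4, 1]]
Result: (8, 11) → (8, -21)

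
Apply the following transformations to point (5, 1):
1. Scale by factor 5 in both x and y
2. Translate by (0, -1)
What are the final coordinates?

Step 1: Scale (5, 1) by 5 → (25, 5)
Step 2: Translate by (0, -1) → (25, 4)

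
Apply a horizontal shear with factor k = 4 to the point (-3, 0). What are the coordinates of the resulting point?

Shear matrix for horizontal shear with factor k = 4:
[[1, 4], [0, 1]]
Result: (-3, 0) → (-3, 0)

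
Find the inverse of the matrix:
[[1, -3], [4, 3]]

For [[a,b],[c,d]], inverse = (1/det)·[[d,-b],[-c,a]]
det = (1)(3) - (-3)(4) = 3 - -12 = 15
Inverse = (1/15)·[[3, 3], [-4, 1]]
= [[1/5, 1/5], [-4/15, 1/15]]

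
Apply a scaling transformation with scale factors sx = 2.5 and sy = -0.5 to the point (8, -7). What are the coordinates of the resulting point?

Scaling matrix:
[[2.50, 0], [0, -0.50]]
Result: (8 × 2.5, -7 × -0.5) = (20, 3.5)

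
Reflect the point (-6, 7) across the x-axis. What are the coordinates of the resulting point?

Reflection across x-axis: (-6, 7) → (-6, -7)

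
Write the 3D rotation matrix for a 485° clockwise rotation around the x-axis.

Rotation matrix for clockwise 485° around x-axis:
A clockwise rotation by 485° is a counterclockwise rotation by -485°.
cos(-485°) = -0.5736, sin(-485°) = -0.8192
Result: [[1, 0, 0], [0, -0.5736, 0.8192], [0, -0.8192, -0.5736]]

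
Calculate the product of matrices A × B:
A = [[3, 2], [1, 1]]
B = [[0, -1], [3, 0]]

Matrix multiplication:
C[0][0] = 3×0 + 2×3 = 6
C[0][1] = 3×-1 + 2×0 = -3
C[1][0] = 1×0 + 1×3 = 3
C[1][1] = 1×-1 + 1×0 = -1
Result: [[6, -3], [3, -1]]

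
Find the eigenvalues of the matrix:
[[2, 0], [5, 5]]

Characteristic equation: det(A - λI) = 0
λ² - (trace)λ + (det) = 0
trace = 2 + 5 = 7, det = (2)(5) - (0)(5) = 10
λ² - (7)λ + (10) = 0
λ = (7 ± √((7)² - 4·(10))) / 2 = (7 ± √9) / 2
Solving: λ = 2, 5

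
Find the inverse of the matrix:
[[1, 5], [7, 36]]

For [[a,b],[c,d]], inverse = (1/det)·[[d,-b],[-c,a]]
det = (1)(36) - (5)(7) = 36 - 35 = 1
Inverse = [[36, -5], [-7, 1]]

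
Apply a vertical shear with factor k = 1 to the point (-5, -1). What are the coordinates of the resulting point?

Shear matrix for vertical shear with factor k = 1:
[[1, 0], [1, 1]]
Result: (-5, -1) → (-5, -6)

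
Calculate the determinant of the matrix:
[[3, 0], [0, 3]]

For a 2×2 matrix [[a, b], [c, d]], det = ad - bc
det = (3)(3) - (0)(0) = 9 - 0 = 9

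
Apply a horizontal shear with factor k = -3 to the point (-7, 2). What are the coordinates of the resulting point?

Shear matrix for horizontal shear with factor k = -3:
[[1, -3], [0, 1]]
Result: (-7, 2) → (-13, 2)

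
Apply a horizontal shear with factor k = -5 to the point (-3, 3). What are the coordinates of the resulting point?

Shear matrix for horizontal shear with factor k = -5:
[[1, -5], [0, 1]]
Result: (-3, 3) → (-18, 3)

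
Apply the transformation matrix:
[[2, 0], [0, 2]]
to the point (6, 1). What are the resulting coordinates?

Matrix multiplication:
[[2, 0], [0, 2]] × [6, 1]ᵀ
= [(2)(6) + (0)(1), (0)(6) + (2)(1)]ᵀ
= [12, 2]ᵀ
Result: (12, 2)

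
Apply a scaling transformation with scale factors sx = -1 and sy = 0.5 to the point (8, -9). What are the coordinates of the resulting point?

Scaling matrix:
[[-1, 0], [0, 0.50]]
Result: (8 × -1, -9 × 0.5) = (-8, -4.5)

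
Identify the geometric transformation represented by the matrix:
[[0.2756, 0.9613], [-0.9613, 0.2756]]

This matrix represents: rotation by 286° counterclockwise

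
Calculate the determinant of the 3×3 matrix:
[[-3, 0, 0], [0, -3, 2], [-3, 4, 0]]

Expansion along first row:
det = -3·det([[-3,2],[4,0]]) - 0·det([[0,2],[-3,0]]) + 0·det([[0,-3],[-3,4]])
    = -3·(-3·0 - 2·4) - 0·(0·0 - 2·-3) + 0·(0·4 - -3·-3)
    = -3·-8 - 0·6 + 0·-9
    = 24 + 0 + 0 = 24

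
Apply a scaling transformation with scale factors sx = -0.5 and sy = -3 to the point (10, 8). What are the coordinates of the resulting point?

Scaling matrix:
[[-0.50, 0], [0, -3]]
Result: (10 × -0.5, 8 × -3) = (-5, -24)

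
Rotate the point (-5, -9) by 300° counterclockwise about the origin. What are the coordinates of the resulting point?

Rotation matrix for 300°: [[cos 300°, -sin 300°], [sin 300°, cos 300°]] ≈ [[0.500000, 0.866025], [-0.866025, 0.500000]]
[[0.500000, 0.866025], [-0.866025, 0.500000]] × [-5, -9]ᵀ ≈ [-10.2942, -0.1699]ᵀ
Result: (-10.2942, -0.1699)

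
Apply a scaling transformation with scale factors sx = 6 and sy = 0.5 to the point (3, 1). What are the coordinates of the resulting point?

Scaling matrix:
[[6, 0], [0, 0.50]]
Result: (3 × 6, 1 × 0.5) = (18, 0.5)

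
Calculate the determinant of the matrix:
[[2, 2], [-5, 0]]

For a 2×2 matrix [[a, b], [c, d]], det = ad - bc
det = (2)(0) - (2)(-5) = 0 - -10 = 10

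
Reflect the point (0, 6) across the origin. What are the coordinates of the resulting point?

Reflection across origin: (0, 6) → (0, -6)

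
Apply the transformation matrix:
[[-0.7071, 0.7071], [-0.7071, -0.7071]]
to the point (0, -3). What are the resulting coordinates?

Matrix multiplication:
[[-0.7071, 0.7071], [-0.7071, -0.7071]] × [0, -3]ᵀ
= [(-0.7071)(0) + (0.7071)(-3), (-0.7071)(0) + (-0.7071)(-3)]ᵀ
= [-2.1213, 2.1213]ᵀ
Result: (-2.1213, 2.1213)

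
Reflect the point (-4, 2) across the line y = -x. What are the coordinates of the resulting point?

Reflection across line y = -x: (-4, 2) → (-2, 4)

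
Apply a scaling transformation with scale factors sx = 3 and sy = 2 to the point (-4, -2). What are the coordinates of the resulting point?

Scaling matrix:
[[3, 0], [0, 2]]
Result: (-4 × 3, -2 × 2) = (-12, -4)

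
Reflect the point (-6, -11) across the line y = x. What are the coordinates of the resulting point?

Reflection across line y = x: (-6, -11) → (-11, -6)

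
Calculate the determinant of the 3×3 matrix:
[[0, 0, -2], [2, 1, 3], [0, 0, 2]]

Expansion along first row:
det = 0·det([[1,3],[0,2]]) - 0·det([[2,3],[0,2]]) + -2·det([[2,1],[0,0]])
    = 0·(1·2 - 3·0) - 0·(2·2 - 3·0) + -2·(2·0 - 1·0)
    = 0·2 - 0·4 + -2·0
    = 0 + 0 + 0 = 0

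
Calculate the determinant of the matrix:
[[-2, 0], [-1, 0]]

For a 2×2 matrix [[a, b], [c, d]], det = ad - bc
det = (-2)(0) - (0)(-1) = 0 - 0 = 0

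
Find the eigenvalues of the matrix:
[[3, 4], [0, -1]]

Characteristic equation: det(A - λI) = 0
λ² - (trace)λ + (det) = 0
trace = 3 + -1 = 2, det = (3)(-1) - (4)(0) = -3
λ² - (2)λ + (-3) = 0
λ = (2 ± √((2)² - 4·(-3))) / 2 = (2 ± √16) / 2
Solving: λ = -1, 3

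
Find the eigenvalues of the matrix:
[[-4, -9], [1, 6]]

Characteristic equation: det(A - λI) = 0
λ² - (trace)λ + (det) = 0
trace = -4 + 6 = 2, det = (-4)(6) - (-9)(1) = -15
λ² - (2)λ + (-15) = 0
λ = (2 ± √((2)² - 4·(-15))) / 2 = (2 ± √64) / 2
Solving: λ = -3, 5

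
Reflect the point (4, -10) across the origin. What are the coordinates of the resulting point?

Reflection across origin: (4, -10) → (-4, 10)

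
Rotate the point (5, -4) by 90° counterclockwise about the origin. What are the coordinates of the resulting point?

Rotation matrix for 90°: [[cos 90°, -sin 90°], [sin 90°, cos 90°]] = [[0, -1], [1, 0]]
[[0, -1], [1, 0]] × [5, -4]ᵀ = [4, 5]ᵀ
Result: (4, 5)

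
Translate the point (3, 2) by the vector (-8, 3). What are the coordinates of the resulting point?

Translation by (-8, 3) (homogeneous matrix [[1, 0, -8], [0, 1, 3], [0, 0, 1]]):
x' = 3 + -8 = -5
y' = 2 + 3 = 5
Result: (-5, 5)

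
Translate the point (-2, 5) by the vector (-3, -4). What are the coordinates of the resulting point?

Translation by (-3, -4) (homogeneous matrix [[1, 0, -3], [0, 1, -4], [0, 0, 1]]):
x' = -2 + -3 = -5
y' = 5 + -4 = 1
Result: (-5, 1)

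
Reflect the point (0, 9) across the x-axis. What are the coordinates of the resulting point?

Reflection across x-axis: (0, 9) → (0, -9)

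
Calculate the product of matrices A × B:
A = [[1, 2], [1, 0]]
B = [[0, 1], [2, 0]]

Matrix multiplication:
C[0][0] = 1×0 + 2×2 = 4
C[0][1] = 1×1 + 2×0 = 1
C[1][0] = 1×0 + 0×2 = 0
C[1][1] = 1×1 + 0×0 = 1
Result: [[4, 1], [0, 1]]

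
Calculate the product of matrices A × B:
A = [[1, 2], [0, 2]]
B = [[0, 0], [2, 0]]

Matrix multiplication:
C[0][0] = 1×0 + 2×2 = 4
C[0][1] = 1×0 + 2×0 = 0
C[1][0] = 0×0 + 2×2 = 4
C[1][1] = 0×0 + 2×0 = 0
Result: [[4, 0], [4, 0]]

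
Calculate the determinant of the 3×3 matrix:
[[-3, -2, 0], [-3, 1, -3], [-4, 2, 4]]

Expansion along first row:
det = -3·det([[1,-3],[2,4]]) - -2·det([[-3,-3],[-4,4]]) + 0·det([[-3,1],[-4,2]])
    = -3·(1·4 - -3·2) - -2·(-3·4 - -3·-4) + 0·(-3·2 - 1·-4)
    = -3·10 - -2·-24 + 0·-2
    = -30 + -48 + 0 = -78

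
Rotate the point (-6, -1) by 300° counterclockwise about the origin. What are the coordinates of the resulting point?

Rotation matrix for 300°: [[cos 300°, -sin 300°], [sin 300°, cos 300°]] ≈ [[0.500000, 0.866025], [-0.866025, 0.500000]]
[[0.500000, 0.866025], [-0.866025, 0.500000]] × [-6, -1]ᵀ ≈ [-3.8660, 4.6962]ᵀ
Result: (-3.8660, 4.6962)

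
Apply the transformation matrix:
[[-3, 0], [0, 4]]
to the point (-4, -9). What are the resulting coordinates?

Matrix multiplication:
[[-3, 0], [0, 4]] × [-4, -9]ᵀ
= [(-3)(-4) + (0)(-9), (0)(-4) + (4)(-9)]ᵀ
= [12, -36]ᵀ
Result: (12, -36)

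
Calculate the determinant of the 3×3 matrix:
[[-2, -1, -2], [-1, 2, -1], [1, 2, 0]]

Expansion along first row:
det = -2·det([[2,-1],[2,0]]) - -1·det([[-1,-1],[1,0]]) + -2·det([[-1,2],[1,2]])
    = -2·(2·0 - -1·2) - -1·(-1·0 - -1·1) + -2·(-1·2 - 2·1)
    = -2·2 - -1·1 + -2·-4
    = -4 + 1 + 8 = 5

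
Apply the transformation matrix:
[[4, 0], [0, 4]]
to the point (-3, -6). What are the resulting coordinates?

Matrix multiplication:
[[4, 0], [0, 4]] × [-3, -6]ᵀ
= [(4)(-3) + (0)(-6), (0)(-3) + (4)(-6)]ᵀ
= [-12, -24]ᵀ
Result: (-12, -24)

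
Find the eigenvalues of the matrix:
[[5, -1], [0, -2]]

Characteristic equation: det(A - λI) = 0
λ² - (trace)λ + (det) = 0
trace = 5 + -2 = 3, det = (5)(-2) - (-1)(0) = -10
λ² - (3)λ + (-10) = 0
λ = (3 ± √((3)² - 4·(-10))) / 2 = (3 ± √49) / 2
Solving: λ = -2, 5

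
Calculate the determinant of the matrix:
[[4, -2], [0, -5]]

For a 2×2 matrix [[a, b], [c, d]], det = ad - bc
det = (4)(-5) - (-2)(0) = -20 - 0 = -20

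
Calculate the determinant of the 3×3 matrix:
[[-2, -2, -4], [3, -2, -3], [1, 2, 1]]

Expansion along first row:
det = -2·det([[-2,-3],[2,1]]) - -2·det([[3,-3],[1,1]]) + -4·det([[3,-2],[1,2]])
    = -2·(-2·1 - -3·2) - -2·(3·1 - -3·1) + -4·(3·2 - -2·1)
    = -2·4 - -2·6 + -4·8
    = -8 + 12 + -32 = -28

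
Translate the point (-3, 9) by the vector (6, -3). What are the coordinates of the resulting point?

Translation by (6, -3) (homogeneous matrix [[1, 0, 6], [0, 1, -3], [0, 0, 1]]):
x' = -3 + 6 = 3
y' = 9 + -3 = 6
Result: (3, 6)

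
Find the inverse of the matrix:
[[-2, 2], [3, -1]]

For [[a,b],[c,d]], inverse = (1/det)·[[d,-b],[-c,a]]
det = (-2)(-1) - (2)(3) = 2 - 6 = -4
Inverse = (1/-4)·[[-1, -2], [-3, -2]]
= [[1/4, 1/2], [3/4, 1/2]]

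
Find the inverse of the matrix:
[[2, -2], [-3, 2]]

For [[a,b],[c,d]], inverse = (1/det)·[[d,-b],[-c,a]]
det = (2)(2) - (-2)(-3) = 4 - 6 = -2
Inverse = (1/-2)·[[2, 2], [3, 2]]
= [[-1, -1], [-3/2, -1]]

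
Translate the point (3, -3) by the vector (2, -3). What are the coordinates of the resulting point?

Translation by (2, -3) (homogeneous matrix [[1, 0, 2], [0, 1, -3], [0, 0, 1]]):
x' = 3 + 2 = 5
y' = -3 + -3 = -6
Result: (5, -6)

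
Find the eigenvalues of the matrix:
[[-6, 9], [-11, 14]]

Characteristic equation: det(A - λI) = 0
λ² - (trace)λ + (det) = 0
trace = -6 + 14 = 8, det = (-6)(14) - (9)(-11) = 15
λ² - (8)λ + (15) = 0
λ = (8 ± √((8)² - 4·(15))) / 2 = (8 ± √4) / 2
Solving: λ = 3, 5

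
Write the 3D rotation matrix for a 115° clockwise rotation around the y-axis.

Rotation matrix for clockwise 115° around y-axis:
A clockwise rotation by 115° is a counterclockwise rotation by -115°.
cos(-115°) = -0.4226, sin(-115°) = -0.9063
Result: [[-0.4226, 0, -0.9063], [0, 1, 0], [0.9063, 0, -0.4226]]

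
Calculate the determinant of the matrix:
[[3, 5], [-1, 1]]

For a 2×2 matrix [[a, b], [c, d]], det = ad - bc
det = (3)(1) - (5)(-1) = 3 - -5 = 8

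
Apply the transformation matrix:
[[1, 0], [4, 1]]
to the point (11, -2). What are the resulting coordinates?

Matrix multiplication:
[[1, 0], [4, 1]] × [11, -2]ᵀ
= [(1)(11) + (0)(-2), (4)(11) + (1)(-2)]ᵀ
= [11, 42]ᵀ
Result: (11, 42)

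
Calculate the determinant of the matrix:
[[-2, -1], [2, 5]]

For a 2×2 matrix [[a, b], [c, d]], det = ad - bc
det = (-2)(5) - (-1)(2) = -10 - -2 = -8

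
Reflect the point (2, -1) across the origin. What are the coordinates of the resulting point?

Reflection across origin: (2, -1) → (-2, 1)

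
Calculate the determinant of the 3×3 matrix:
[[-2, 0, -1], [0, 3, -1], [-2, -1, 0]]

Expansion along first row:
det = -2·det([[3,-1],[-1,0]]) - 0·det([[0,-1],[-2,0]]) + -1·det([[0,3],[-2,-1]])
    = -2·(3·0 - -1·-1) - 0·(0·0 - -1·-2) + -1·(0·-1 - 3·-2)
    = -2·-1 - 0·-2 + -1·6
    = 2 + 0 + -6 = -4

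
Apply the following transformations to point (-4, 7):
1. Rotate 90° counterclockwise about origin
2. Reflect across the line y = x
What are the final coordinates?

Step 1: Rotate 90° → (-7, -4)
Step 2: Reflect across line y = x → (-4, -7)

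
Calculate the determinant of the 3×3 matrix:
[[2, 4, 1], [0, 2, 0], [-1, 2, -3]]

Expansion along first row:
det = 2·det([[2,0],[2,-3]]) - 4·det([[0,0],[-1,-3]]) + 1·det([[0,2],[-1,2]])
    = 2·(2·-3 - 0·2) - 4·(0·-3 - 0·-1) + 1·(0·2 - 2·-1)
    = 2·-6 - 4·0 + 1·2
    = -12 + 0 + 2 = -10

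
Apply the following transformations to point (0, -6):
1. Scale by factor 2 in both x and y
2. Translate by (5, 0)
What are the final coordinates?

Step 1: Scale (0, -6) by 2 → (0, -12)
Step 2: Translate by (5, 0) → (5, -12)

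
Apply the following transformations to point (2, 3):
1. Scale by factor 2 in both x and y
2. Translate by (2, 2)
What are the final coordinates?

Step 1: Scale (2, 3) by 2 → (4, 6)
Step 2: Translate by (2, 2) → (6, 8)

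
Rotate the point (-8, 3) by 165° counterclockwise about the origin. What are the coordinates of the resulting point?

Rotation matrix for 165°: [[cos 165°, -sin 165°], [sin 165°, cos 165°]] ≈ [[-0.965926, -0.258819], [0.258819, -0.965926]]
[[-0.965926, -0.258819], [0.258819, -0.965926]] × [-8, 3]ᵀ ≈ [6.9509, -4.9683]ᵀ
Result: (6.9509, -4.9683)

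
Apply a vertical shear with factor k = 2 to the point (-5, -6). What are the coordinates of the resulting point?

Shear matrix for vertical shear with factor k = 2:
[[1, 0], [2, 1]]
Result: (-5, -6) → (-5, -16)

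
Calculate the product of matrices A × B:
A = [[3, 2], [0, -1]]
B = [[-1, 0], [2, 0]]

Matrix multiplication:
C[0][0] = 3×-1 + 2×2 = 1
C[0][1] = 3×0 + 2×0 = 0
C[1][0] = 0×-1 + -1×2 = -2
C[1][1] = 0×0 + -1×0 = 0
Result: [[1, 0], [-2, 0]]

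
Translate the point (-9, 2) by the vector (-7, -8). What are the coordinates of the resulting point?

Translation by (-7, -8) (homogeneous matrix [[1, 0, -7], [0, 1, -8], [0, 0, 1]]):
x' = -9 + -7 = -16
y' = 2 + -8 = -6
Result: (-16, -6)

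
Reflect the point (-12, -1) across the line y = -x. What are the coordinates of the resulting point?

Reflection across line y = -x: (-12, -1) → (1, 12)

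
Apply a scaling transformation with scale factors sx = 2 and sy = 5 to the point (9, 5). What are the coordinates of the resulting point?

Scaling matrix:
[[2, 0], [0, 5]]
Result: (9 × 2, 5 × 5) = (18, 25)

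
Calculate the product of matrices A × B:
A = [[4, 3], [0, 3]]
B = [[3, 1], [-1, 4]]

Matrix multiplication:
C[0][0] = 4×3 + 3×-1 = 9
C[0][1] = 4×1 + 3×4 = 16
C[1][0] = 0×3 + 3×-1 = -3
C[1][1] = 0×1 + 3×4 = 12
Result: [[9, 16], [-3, 12]]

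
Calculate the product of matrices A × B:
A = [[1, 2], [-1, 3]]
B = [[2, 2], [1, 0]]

Matrix multiplication:
C[0][0] = 1×2 + 2×1 = 4
C[0][1] = 1×2 + 2×0 = 2
C[1][0] = -1×2 + 3×1 = 1
C[1][1] = -1×2 + 3×0 = -2
Result: [[4, 2], [1, -2]]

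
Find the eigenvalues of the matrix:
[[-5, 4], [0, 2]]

Characteristic equation: det(A - λI) = 0
λ² - (trace)λ + (det) = 0
trace = -5 + 2 = -3, det = (-5)(2) - (4)(0) = -10
λ² - (-3)λ + (-10) = 0
λ = (-3 ± √((-3)² - 4·(-10))) / 2 = (-3 ± √49) / 2
Solving: λ = -5, 2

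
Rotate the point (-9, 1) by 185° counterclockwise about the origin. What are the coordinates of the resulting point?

Rotation matrix for 185°: [[cos 185°, -sin 185°], [sin 185°, cos 185°]] ≈ [[-0.996195, 0.087156], [-0.087156, -0.996195]]
[[-0.996195, 0.087156], [-0.087156, -0.996195]] × [-9, 1]ᵀ ≈ [9.0529, -0.2118]ᵀ
Result: (9.0529, -0.2118)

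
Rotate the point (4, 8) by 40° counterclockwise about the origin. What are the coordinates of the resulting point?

Rotation matrix for 40°: [[cos 40°, -sin 40°], [sin 40°, cos 40°]] ≈ [[0.766044, -0.642788], [0.642788, 0.766044]]
[[0.766044, -0.642788], [0.642788, 0.766044]] × [4, 8]ᵀ ≈ [-2.0781, 8.6995]ᵀ
Result: (-2.0781, 8.6995)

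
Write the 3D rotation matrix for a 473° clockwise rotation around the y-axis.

Rotation matrix for clockwise 473° around y-axis:
A clockwise rotation by 473° is a counterclockwise rotation by -473°.
cos(-473°) = -0.3907, sin(-473°) = -0.9205
Result: [[-0.3907, 0, -0.9205], [0, 1, 0], [0.9205, 0, -0.3907]]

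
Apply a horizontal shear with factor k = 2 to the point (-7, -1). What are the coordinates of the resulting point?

Shear matrix for horizontal shear with factor k = 2:
[[1, 2], [0, 1]]
Result: (-7, -1) → (-9, -1)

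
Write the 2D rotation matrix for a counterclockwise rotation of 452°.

Rotation matrix formula: [[cos θ, -sin θ], [sin θ, cos θ]]
For θ = 452°:
cos(452°) = -0.0349
sin(452°) = 0.9994
Result: [[-0.0349, -0.9994], [0.9994, -0.0349]]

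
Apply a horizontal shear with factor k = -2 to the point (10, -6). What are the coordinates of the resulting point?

Shear matrix for horizontal shear with factor k = -2:
[[1, -2], [0, 1]]
Result: (10, -6) → (22, -6)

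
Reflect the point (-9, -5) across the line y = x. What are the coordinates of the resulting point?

Reflection across line y = x: (-9, -5) → (-5, -9)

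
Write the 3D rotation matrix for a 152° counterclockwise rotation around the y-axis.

Rotation matrix for counterclockwise 152° around y-axis:
cos(152°) = -0.8829, sin(152°) = 0.4695
Result: [[-0.8829, 0, 0.4695], [0, 1, 0], [-0.4695, 0, -0.8829]]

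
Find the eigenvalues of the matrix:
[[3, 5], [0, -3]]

Characteristic equation: det(A - λI) = 0
λ² - (trace)λ + (det) = 0
trace = 3 + -3 = 0, det = (3)(-3) - (5)(0) = -9
λ² - (0)λ + (-9) = 0
λ = (0 ± √((0)² - 4·(-9))) / 2 = (0 ± √36) / 2
Solving: λ = -3, 3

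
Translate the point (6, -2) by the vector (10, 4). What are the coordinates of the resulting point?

Translation by (10, 4) (homogeneous matrix [[1, 0, 10], [0, 1, 4], [0, 0, 1]]):
x' = 6 + 10 = 16
y' = -2 + 4 = 2
Result: (16, 2)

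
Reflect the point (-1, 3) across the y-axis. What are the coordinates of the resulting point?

Reflection across y-axis: (-1, 3) → (1, 3)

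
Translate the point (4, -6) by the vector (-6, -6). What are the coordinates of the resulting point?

Translation by (-6, -6) (homogeneous matrix [[1, 0, -6], [0, 1, -6], [0, 0, 1]]):
x' = 4 + -6 = -2
y' = -6 + -6 = -12
Result: (-2, -12)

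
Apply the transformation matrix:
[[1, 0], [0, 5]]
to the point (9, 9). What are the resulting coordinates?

Matrix multiplication:
[[1, 0], [0, 5]] × [9, 9]ᵀ
= [(1)(9) + (0)(9), (0)(9) + (5)(9)]ᵀ
= [9, 45]ᵀ
Result: (9, 45)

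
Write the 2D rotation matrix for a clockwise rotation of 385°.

Rotation matrix formula: [[cos θ, -sin θ], [sin θ, cos θ]]
A clockwise rotation by 385° is equivalent to a counterclockwise rotation by -385°.
For θ = -385°:
cos(-385°) = 0.9063
sin(-385°) = -0.4226
Result: [[0.9063, 0.4226], [-0.4226, 0.9063]]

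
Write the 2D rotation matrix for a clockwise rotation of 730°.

Rotation matrix formula: [[cos θ, -sin θ], [sin θ, cos θ]]
A clockwise rotation by 730° is equivalent to a counterclockwise rotation by -730°.
For θ = -730°:
cos(-730°) = 0.9848
sin(-730°) = -0.1736
Result: [[0.9848, 0.1736], [-0.1736, 0.9848]]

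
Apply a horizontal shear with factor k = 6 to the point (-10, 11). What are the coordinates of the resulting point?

Shear matrix for horizontal shear with factor k = 6:
[[1, 6], [0, 1]]
Result: (-10, 11) → (56, 11)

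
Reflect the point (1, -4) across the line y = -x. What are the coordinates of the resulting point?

Reflection across line y = -x: (1, -4) → (4, -1)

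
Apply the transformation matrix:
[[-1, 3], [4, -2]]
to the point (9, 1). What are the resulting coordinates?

Matrix multiplication:
[[-1, 3], [4, -2]] × [9, 1]ᵀ
= [(-1)(9) + (3)(1), (4)(9) + (-2)(1)]ᵀ
= [-6, 34]ᵀ
Result: (-6, 34)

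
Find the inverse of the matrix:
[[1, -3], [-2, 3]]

For [[a,b],[c,d]], inverse = (1/det)·[[d,-b],[-c,a]]
det = (1)(3) - (-3)(-2) = 3 - 6 = -3
Inverse = (1/-3)·[[3, 3], [2, 1]]
= [[-1, -1], [-2/3, -1/3]]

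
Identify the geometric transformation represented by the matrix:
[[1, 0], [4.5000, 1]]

This matrix represents: vertical shear with factor 4.5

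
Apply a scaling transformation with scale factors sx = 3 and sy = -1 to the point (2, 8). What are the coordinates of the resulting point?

Scaling matrix:
[[3, 0], [0, -1]]
Result: (2 × 3, 8 × -1) = (6, -8)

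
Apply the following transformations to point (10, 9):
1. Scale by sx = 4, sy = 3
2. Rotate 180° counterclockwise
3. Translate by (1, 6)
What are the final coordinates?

Step 1: Scale → (40, 27)
Step 2: Rotate 180° → (-40, -27)
Step 3: Translate → (-39, -21)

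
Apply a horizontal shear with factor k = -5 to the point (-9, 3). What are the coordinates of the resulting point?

Shear matrix for horizontal shear with factor k = -5:
[[1, -5], [0, 1]]
Result: (-9, 3) → (-24, 3)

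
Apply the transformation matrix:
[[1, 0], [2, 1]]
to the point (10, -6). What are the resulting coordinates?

Matrix multiplication:
[[1, 0], [2, 1]] × [10, -6]ᵀ
= [(1)(10) + (0)(-6), (2)(10) + (1)(-6)]ᵀ
= [10, 14]ᵀ
Result: (10, 14)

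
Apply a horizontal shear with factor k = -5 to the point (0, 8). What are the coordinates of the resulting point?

Shear matrix for horizontal shear with factor k = -5:
[[1, -5], [0, 1]]
Result: (0, 8) → (-40, 8)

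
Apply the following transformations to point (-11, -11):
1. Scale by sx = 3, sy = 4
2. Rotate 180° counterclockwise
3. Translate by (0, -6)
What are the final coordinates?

Step 1: Scale → (-33, -44)
Step 2: Rotate 180° → (33, 44)
Step 3: Translate → (33, 38)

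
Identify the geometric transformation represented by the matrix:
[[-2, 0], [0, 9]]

This matrix represents: non-uniform scaling by sx = -2, sy = 9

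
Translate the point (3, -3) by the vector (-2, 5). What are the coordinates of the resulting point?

Translation by (-2, 5) (homogeneous matrix [[1, 0, -2], [0, 1, 5], [0, 0, 1]]):
x' = 3 + -2 = 1
y' = -3 + 5 = 2
Result: (1, 2)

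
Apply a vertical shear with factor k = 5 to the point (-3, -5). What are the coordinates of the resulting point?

Shear matrix for vertical shear with factor k = 5:
[[1, 0], [5, 1]]
Result: (-3, -5) → (-3, -20)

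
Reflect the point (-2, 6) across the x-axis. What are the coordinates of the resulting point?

Reflection across x-axis: (-2, 6) → (-2, -6)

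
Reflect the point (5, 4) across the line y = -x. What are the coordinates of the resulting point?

Reflection across line y = -x: (5, 4) → (-4, -5)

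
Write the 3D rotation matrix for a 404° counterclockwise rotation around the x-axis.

Rotation matrix for counterclockwise 404° around x-axis:
cos(404°) = 0.7193, sin(404°) = 0.6947
Result: [[1, 0, 0], [0, 0.7193, -0.6947], [0, 0.6947, 0.7193]]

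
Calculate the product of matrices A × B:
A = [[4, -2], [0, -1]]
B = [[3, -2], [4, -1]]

Matrix multiplication:
C[0][0] = 4×3 + -2×4 = 4
C[0][1] = 4×-2 + -2×-1 = -6
C[1][0] = 0×3 + -1×4 = -4
C[1][1] = 0×-2 + -1×-1 = 1
Result: [[4, -6], [-4, 1]]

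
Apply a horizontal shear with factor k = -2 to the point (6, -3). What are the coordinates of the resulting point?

Shear matrix for horizontal shear with factor k = -2:
[[1, -2], [0, 1]]
Result: (6, -3) → (12, -3)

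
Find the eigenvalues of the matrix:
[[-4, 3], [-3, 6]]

Characteristic equation: det(A - λI) = 0
λ² - (trace)λ + (det) = 0
trace = -4 + 6 = 2, det = (-4)(6) - (3)(-3) = -15
λ² - (2)λ + (-15) = 0
λ = (2 ± √((2)² - 4·(-15))) / 2 = (2 ± √64) / 2
Solving: λ = -3, 5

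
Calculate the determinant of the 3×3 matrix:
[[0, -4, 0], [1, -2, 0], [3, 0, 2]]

Expansion along first row:
det = 0·det([[-2,0],[0,2]]) - -4·det([[1,0],[3,2]]) + 0·det([[1,-2],[3,0]])
    = 0·(-2·2 - 0·0) - -4·(1·2 - 0·3) + 0·(1·0 - -2·3)
    = 0·-4 - -4·2 + 0·6
    = 0 + 8 + 0 = 8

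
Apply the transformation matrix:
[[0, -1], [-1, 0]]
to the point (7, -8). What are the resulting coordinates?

Matrix multiplication:
[[0, -1], [-1, 0]] × [7, -8]ᵀ
= [(0)(7) + (-1)(-8), (-1)(7) + (0)(-8)]ᵀ
= [8, -7]ᵀ
Result: (8, -7)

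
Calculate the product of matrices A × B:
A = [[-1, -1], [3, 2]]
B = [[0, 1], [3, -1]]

Matrix multiplication:
C[0][0] = -1×0 + -1×3 = -3
C[0][1] = -1×1 + -1×-1 = 0
C[1][0] = 3×0 + 2×3 = 6
C[1][1] = 3×1 + 2×-1 = 1
Result: [[-3, 0], [6, 1]]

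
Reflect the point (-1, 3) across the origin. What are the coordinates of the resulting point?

Reflection across origin: (-1, 3) → (1, -3)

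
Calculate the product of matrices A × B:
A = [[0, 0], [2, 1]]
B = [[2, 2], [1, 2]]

Matrix multiplication:
C[0][0] = 0×2 + 0×1 = 0
C[0][1] = 0×2 + 0×2 = 0
C[1][0] = 2×2 + 1×1 = 5
C[1][1] = 2×2 + 1×2 = 6
Result: [[0, 0], [5, 6]]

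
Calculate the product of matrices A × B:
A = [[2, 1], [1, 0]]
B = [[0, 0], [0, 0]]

Matrix multiplication:
C[0][0] = 2×0 + 1×0 = 0
C[0][1] = 2×0 + 1×0 = 0
C[1][0] = 1×0 + 0×0 = 0
C[1][1] = 1×0 + 0×0 = 0
Result: [[0, 0], [0, 0]]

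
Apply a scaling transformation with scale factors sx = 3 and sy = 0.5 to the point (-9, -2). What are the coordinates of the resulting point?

Scaling matrix:
[[3, 0], [0, 0.50]]
Result: (-9 × 3, -2 × 0.5) = (-27, -1)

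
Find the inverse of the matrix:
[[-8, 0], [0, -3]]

For [[a,b],[c,d]], inverse = (1/det)·[[d,-b],[-c,a]]
det = (-8)(-3) - (0)(0) = 24 - 0 = 24
Inverse = (1/24)·[[-3, 0], [0, -8]]
= [[-1/8, 0], [0, -1/3]]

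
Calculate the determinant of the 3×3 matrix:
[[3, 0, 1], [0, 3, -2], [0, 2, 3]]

Expansion along first row:
det = 3·det([[3,-2],[2,3]]) - 0·det([[0,-2],[0,3]]) + 1·det([[0,3],[0,2]])
    = 3·(3·3 - -2·2) - 0·(0·3 - -2·0) + 1·(0·2 - 3·0)
    = 3·13 - 0·0 + 1·0
    = 39 + 0 + 0 = 39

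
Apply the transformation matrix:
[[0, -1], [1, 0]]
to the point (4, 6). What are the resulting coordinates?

Matrix multiplication:
[[0, -1], [1, 0]] × [4, 6]ᵀ
= [(0)(4) + (-1)(6), (1)(4) + (0)(6)]ᵀ
= [-6, 4]ᵀ
Result: (-6, 4)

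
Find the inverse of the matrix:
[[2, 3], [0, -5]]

For [[a,b],[c,d]], inverse = (1/det)·[[d,-b],[-c,a]]
det = (2)(-5) - (3)(0) = -10 - 0 = -10
Inverse = (1/-10)·[[-5, -3], [0, 2]]
= [[1/2, 3/10], [0, -1/5]]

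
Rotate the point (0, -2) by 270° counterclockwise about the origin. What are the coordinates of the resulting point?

Rotation matrix for 270°: [[cos 270°, -sin 270°], [sin 270°, cos 270°]] = [[0, 1], [-1, 0]]
[[0, 1], [-1, 0]] × [0, -2]ᵀ = [-2, 0]ᵀ
Result: (-2, 0)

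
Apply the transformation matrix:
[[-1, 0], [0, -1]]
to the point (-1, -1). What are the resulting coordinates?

Matrix multiplication:
[[-1, 0], [0, -1]] × [-1, -1]ᵀ
= [(-1)(-1) + (0)(-1), (0)(-1) + (-1)(-1)]ᵀ
= [1, 1]ᵀ
Result: (1, 1)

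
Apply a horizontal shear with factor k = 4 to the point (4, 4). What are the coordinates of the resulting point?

Shear matrix for horizontal shear with factor k = 4:
[[1, 4], [0, 1]]
Result: (4, 4) → (20, 4)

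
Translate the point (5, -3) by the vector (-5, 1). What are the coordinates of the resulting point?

Translation by (-5, 1) (homogeneous matrix [[1, 0, -5], [0, 1, 1], [0, 0, 1]]):
x' = 5 + -5 = 0
y' = -3 + 1 = -2
Result: (0, -2)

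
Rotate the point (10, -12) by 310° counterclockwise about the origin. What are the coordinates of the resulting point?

Rotation matrix for 310°: [[cos 310°, -sin 310°], [sin 310°, cos 310°]] ≈ [[0.642788, 0.766044], [-0.766044, 0.642788]]
[[0.642788, 0.766044], [-0.766044, 0.642788]] × [10, -12]ᵀ ≈ [-2.7647, -15.3739]ᵀ
Result: (-2.7647, -15.3739)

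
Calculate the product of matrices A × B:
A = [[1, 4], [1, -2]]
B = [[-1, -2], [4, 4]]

Matrix multiplication:
C[0][0] = 1×-1 + 4×4 = 15
C[0][1] = 1×-2 + 4×4 = 14
C[1][0] = 1×-1 + -2×4 = -9
C[1][1] = 1×-2 + -2×4 = -10
Result: [[15, 14], [-9, -10]]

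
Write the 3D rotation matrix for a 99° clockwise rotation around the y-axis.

Rotation matrix for clockwise 99° around y-axis:
A clockwise rotation by 99° is a counterclockwise rotation by -99°.
cos(-99°) = -0.1564, sin(-99°) = -0.9877
Result: [[-0.1564, 0, -0.9877], [0, 1, 0], [0.9877, 0, -0.1564]]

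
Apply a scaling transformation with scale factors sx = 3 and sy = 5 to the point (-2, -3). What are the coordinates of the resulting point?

Scaling matrix:
[[3, 0], [0, 5]]
Result: (-2 × 3, -3 × 5) = (-6, -15)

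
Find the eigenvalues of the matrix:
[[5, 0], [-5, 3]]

Characteristic equation: det(A - λI) = 0
λ² - (trace)λ + (det) = 0
trace = 5 + 3 = 8, det = (5)(3) - (0)(-5) = 15
λ² - (8)λ + (15) = 0
λ = (8 ± √((8)² - 4·(15))) / 2 = (8 ± √4) / 2
Solving: λ = 3, 5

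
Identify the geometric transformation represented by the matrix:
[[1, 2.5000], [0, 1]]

This matrix represents: horizontal shear with factor 2.5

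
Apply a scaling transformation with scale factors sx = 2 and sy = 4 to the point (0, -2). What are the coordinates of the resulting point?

Scaling matrix:
[[2, 0], [0, 4]]
Result: (0 × 2, -2 × 4) = (0, -8)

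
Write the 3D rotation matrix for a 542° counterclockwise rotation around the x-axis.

Rotation matrix for counterclockwise 542° around x-axis:
cos(542°) = -0.9994, sin(542°) = -0.0349
Result: [[1, 0, 0], [0, -0.9994, 0.0349], [0, -0.0349, -0.9994]]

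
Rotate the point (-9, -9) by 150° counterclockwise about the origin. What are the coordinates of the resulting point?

Rotation matrix for 150°: [[cos 150°, -sin 150°], [sin 150°, cos 150°]] ≈ [[-0.866025, -0.500000], [0.500000, -0.866025]]
[[-0.866025, -0.500000], [0.500000, -0.866025]] × [-9, -9]ᵀ ≈ [12.2942, 3.2942]ᵀ
Result: (12.2942, 3.2942)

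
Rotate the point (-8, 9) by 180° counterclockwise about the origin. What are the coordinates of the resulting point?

Rotation matrix for 180°: [[cos 180°, -sin 180°], [sin 180°, cos 180°]] = [[-1, 0], [0, -1]]
[[-1, 0], [0, -1]] × [-8, 9]ᵀ = [8, -9]ᵀ
Result: (8, -9)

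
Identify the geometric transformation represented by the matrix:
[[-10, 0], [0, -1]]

This matrix represents: non-uniform scaling by sx = -10, sy = -1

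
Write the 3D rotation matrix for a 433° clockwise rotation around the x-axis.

Rotation matrix for clockwise 433° around x-axis:
A clockwise rotation by 433° is a counterclockwise rotation by -433°.
cos(-433°) = 0.2924, sin(-433°) = -0.9563
Result: [[1, 0, 0], [0, 0.2924, 0.9563], [0, -0.9563, 0.2924]]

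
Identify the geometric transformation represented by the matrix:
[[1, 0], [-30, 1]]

This matrix represents: vertical shear with factor -30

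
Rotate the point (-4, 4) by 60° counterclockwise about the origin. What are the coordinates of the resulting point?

Rotation matrix for 60°: [[cos 60°, -sin 60°], [sin 60°, cos 60°]] ≈ [[0.500000, -0.866025], [0.866025, 0.500000]]
[[0.500000, -0.866025], [0.866025, 0.500000]] × [-4, 4]ᵀ ≈ [-5.4641, -1.4641]ᵀ
Result: (-5.4641, -1.4641)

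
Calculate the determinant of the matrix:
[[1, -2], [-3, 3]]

For a 2×2 matrix [[a, b], [c, d]], det = ad - bc
det = (1)(3) - (-2)(-3) = 3 - 6 = -3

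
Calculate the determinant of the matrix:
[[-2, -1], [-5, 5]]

For a 2×2 matrix [[a, b], [c, d]], det = ad - bc
det = (-2)(5) - (-1)(-5) = -10 - 5 = -15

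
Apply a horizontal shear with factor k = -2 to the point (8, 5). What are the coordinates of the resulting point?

Shear matrix for horizontal shear with factor k = -2:
[[1, -2], [0, 1]]
Result: (8, 5) → (-2, 5)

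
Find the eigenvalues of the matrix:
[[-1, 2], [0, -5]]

Characteristic equation: det(A - λI) = 0
λ² - (trace)λ + (det) = 0
trace = -1 + -5 = -6, det = (-1)(-5) - (2)(0) = 5
λ² - (-6)λ + (5) = 0
λ = (-6 ± √((-6)² - 4·(5))) / 2 = (-6 ± √16) / 2
Solving: λ = -5, -1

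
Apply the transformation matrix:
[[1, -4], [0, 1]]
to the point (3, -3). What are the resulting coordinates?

Matrix multiplication:
[[1, -4], [0, 1]] × [3, -3]ᵀ
= [(1)(3) + (-4)(-3), (0)(3) + (1)(-3)]ᵀ
= [15, -3]ᵀ
Result: (15, -3)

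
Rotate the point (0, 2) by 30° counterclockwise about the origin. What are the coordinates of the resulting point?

Rotation matrix for 30°: [[cos 30°, -sin 30°], [sin 30°, cos 30°]] ≈ [[0.866025, -0.500000], [0.500000, 0.866025]]
[[0.866025, -0.500000], [0.500000, 0.866025]] × [0, 2]ᵀ ≈ [-1, 1.7321]ᵀ
Result: (-1, 1.7321)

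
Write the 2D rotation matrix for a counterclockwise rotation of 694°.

Rotation matrix formula: [[cos θ, -sin θ], [sin θ, cos θ]]
For θ = 694°:
cos(694°) = 0.8988
sin(694°) = -0.4384
Result: [[0.8988, 0.4384], [-0.4384, 0.8988]]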